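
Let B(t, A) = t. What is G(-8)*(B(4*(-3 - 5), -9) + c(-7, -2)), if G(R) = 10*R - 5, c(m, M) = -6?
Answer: 3230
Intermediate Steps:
G(R) = -5 + 10*R
G(-8)*(B(4*(-3 - 5), -9) + c(-7, -2)) = (-5 + 10*(-8))*(4*(-3 - 5) - 6) = (-5 - 80)*(4*(-8) - 6) = -85*(-32 - 6) = -85*(-38) = 3230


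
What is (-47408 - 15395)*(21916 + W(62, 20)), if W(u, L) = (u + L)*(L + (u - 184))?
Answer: -851106256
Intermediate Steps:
W(u, L) = (L + u)*(-184 + L + u) (W(u, L) = (L + u)*(L + (-184 + u)) = (L + u)*(-184 + L + u))
(-47408 - 15395)*(21916 + W(62, 20)) = (-47408 - 15395)*(21916 + (20² + 62² - 184*20 - 184*62 + 2*20*62)) = -62803*(21916 + (400 + 3844 - 3680 - 11408 + 2480)) = -62803*(21916 - 8364) = -62803*13552 = -851106256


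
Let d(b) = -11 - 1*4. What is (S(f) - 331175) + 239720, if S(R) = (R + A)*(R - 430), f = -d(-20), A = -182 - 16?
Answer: -15510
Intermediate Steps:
d(b) = -15 (d(b) = -11 - 4 = -15)
A = -198
f = 15 (f = -1*(-15) = 15)
S(R) = (-430 + R)*(-198 + R) (S(R) = (R - 198)*(R - 430) = (-198 + R)*(-430 + R) = (-430 + R)*(-198 + R))
(S(f) - 331175) + 239720 = ((85140 + 15**2 - 628*15) - 331175) + 239720 = ((85140 + 225 - 9420) - 331175) + 239720 = (75945 - 331175) + 239720 = -255230 + 239720 = -15510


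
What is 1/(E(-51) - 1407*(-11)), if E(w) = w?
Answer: 1/15426 ≈ 6.4826e-5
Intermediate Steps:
1/(E(-51) - 1407*(-11)) = 1/(-51 - 1407*(-11)) = 1/(-51 + 15477) = 1/15426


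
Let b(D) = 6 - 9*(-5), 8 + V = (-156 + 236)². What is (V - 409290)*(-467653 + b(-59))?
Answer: 188395910596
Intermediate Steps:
V = 6392 (V = -8 + (-156 + 236)² = -8 + 80² = -8 + 6400 = 6392)
b(D) = 51 (b(D) = 6 + 45 = 51)
(V - 409290)*(-467653 + b(-59)) = (6392 - 409290)*(-467653 + 51) = -402898*(-467602) = 188395910596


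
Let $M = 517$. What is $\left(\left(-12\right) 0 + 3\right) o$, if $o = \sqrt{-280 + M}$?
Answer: $3 \sqrt{237} \approx 46.184$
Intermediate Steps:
$o = \sqrt{237}$ ($o = \sqrt{-280 + 517} = \sqrt{237} \approx 15.395$)
$\left(\left(-12\right) 0 + 3\right) o = \left(\left(-12\right) 0 + 3\right) \sqrt{237} = \left(0 + 3\right) \sqrt{237} = 3 \sqrt{237}$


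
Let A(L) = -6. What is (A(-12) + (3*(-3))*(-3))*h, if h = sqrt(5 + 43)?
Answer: 84*sqrt(3) ≈ 145.49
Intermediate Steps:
h = 4*sqrt(3) (h = sqrt(48) = 4*sqrt(3) ≈ 6.9282)
(A(-12) + (3*(-3))*(-3))*h = (-6 + (3*(-3))*(-3))*(4*sqrt(3)) = (-6 - 9*(-3))*(4*sqrt(3)) = (-6 + 27)*(4*sqrt(3)) = 21*(4*sqrt(3)) = 84*sqrt(3)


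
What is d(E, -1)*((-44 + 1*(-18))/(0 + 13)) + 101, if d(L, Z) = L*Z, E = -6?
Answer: 941/13 ≈ 72.385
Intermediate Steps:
d(E, -1)*((-44 + 1*(-18))/(0 + 13)) + 101 = (-6*(-1))*((-44 + 1*(-18))/(0 + 13)) + 101 = 6*((-44 - 18)/13) + 101 = 6*(-62*1/13) + 101 = 6*(-62/13) + 101 = -372/13 + 101 = 941/13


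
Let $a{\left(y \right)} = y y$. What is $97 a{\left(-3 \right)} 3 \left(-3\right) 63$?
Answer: $-494991$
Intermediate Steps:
$a{\left(y \right)} = y^{2}$
$97 a{\left(-3 \right)} 3 \left(-3\right) 63 = 97 \left(-3\right)^{2} \cdot 3 \left(-3\right) 63 = 97 \cdot 9 \cdot 3 \left(-3\right) 63 = 97 \cdot 27 \left(-3\right) 63 = 97 \left(-81\right) 63 = \left(-7857\right) 63 = -494991$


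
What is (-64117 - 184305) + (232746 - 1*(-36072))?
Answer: 20396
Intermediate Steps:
(-64117 - 184305) + (232746 - 1*(-36072)) = -248422 + (232746 + 36072) = -248422 + 268818 = 20396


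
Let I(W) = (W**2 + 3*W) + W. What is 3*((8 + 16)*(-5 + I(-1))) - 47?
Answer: -623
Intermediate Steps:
I(W) = W**2 + 4*W
3*((8 + 16)*(-5 + I(-1))) - 47 = 3*((8 + 16)*(-5 - (4 - 1))) - 47 = 3*(24*(-5 - 1*3)) - 47 = 3*(24*(-5 - 3)) - 47 = 3*(24*(-8)) - 47 = 3*(-192) - 47 = -576 - 47 = -623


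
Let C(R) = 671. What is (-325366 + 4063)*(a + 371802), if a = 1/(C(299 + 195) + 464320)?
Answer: -18516111807743083/154997 ≈ -1.1946e+11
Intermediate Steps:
a = 1/464991 (a = 1/(671 + 464320) = 1/464991 ≈ 2.1506e-6)
(-325366 + 4063)*(a + 371802) = (-325366 + 4063)*(1/464991 + 371802) = -321303*172884583783/464991 = -18516111807743083/154997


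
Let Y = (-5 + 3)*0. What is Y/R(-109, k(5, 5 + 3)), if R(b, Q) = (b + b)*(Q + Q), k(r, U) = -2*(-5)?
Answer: 0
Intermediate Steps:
k(r, U) = 10
R(b, Q) = 4*Q*b (R(b, Q) = (2*b)*(2*Q) = 4*Q*b)
Y = 0 (Y = -2*0 = 0)
Y/R(-109, k(5, 5 + 3)) = 0/(4*10*(-109)) = 0/(-4360) = -1/4360*0 = 0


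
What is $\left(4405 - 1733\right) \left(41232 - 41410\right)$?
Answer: $-475616$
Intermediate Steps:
$\left(4405 - 1733\right) \left(41232 - 41410\right) = 2672 \left(41232 - 41410\right) = 2672 \left(-178\right) = -475616$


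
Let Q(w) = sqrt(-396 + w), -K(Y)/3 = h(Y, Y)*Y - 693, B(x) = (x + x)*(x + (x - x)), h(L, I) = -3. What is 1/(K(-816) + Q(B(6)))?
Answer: -65/342229 - 2*I/3080061 ≈ -0.00018993 - 6.4934e-7*I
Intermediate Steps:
B(x) = 2*x**2 (B(x) = (2*x)*(x + 0) = (2*x)*x = 2*x**2)
K(Y) = 2079 + 9*Y (K(Y) = -3*(-3*Y - 693) = -3*(-693 - 3*Y) = 2079 + 9*Y)
1/(K(-816) + Q(B(6))) = 1/((2079 + 9*(-816)) + sqrt(-396 + 2*6**2)) = 1/((2079 - 7344) + sqrt(-396 + 2*36)) = 1/(-5265 + sqrt(-396 + 72)) = 1/(-5265 + sqrt(-324)) = 1/(-5265 + 18*I) = (-5265 - 18*I)/27720549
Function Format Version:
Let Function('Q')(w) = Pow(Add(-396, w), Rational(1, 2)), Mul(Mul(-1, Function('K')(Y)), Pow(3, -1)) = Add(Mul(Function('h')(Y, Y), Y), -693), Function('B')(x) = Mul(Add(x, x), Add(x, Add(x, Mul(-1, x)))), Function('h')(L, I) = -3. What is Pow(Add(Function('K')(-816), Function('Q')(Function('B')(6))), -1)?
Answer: Add(Rational(-65, 342229), Mul(Rational(-2, 3080061), I)) ≈ Add(-0.00018993, Mul(-6.4934e-7, I))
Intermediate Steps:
Function('B')(x) = Mul(2, Pow(x, 2)) (Function('B')(x) = Mul(Mul(2, x), Add(x, 0)) = Mul(Mul(2, x), x) = Mul(2, Pow(x, 2)))
Function('K')(Y) = Add(2079, Mul(9, Y)) (Function('K')(Y) = Mul(-3, Add(Mul(-3, Y), -693)) = Mul(-3, Add(-693, Mul(-3, Y))) = Add(2079, Mul(9, Y)))
Pow(Add(Function('K')(-816), Function('Q')(Function('B')(6))), -1) = Pow(Add(Add(2079, Mul(9, -816)), Pow(Add(-396, Mul(2, Pow(6, 2))), Rational(1, 2))), -1) = Pow(Add(Add(2079, -7344), Pow(Add(-396, Mul(2, 36)), Rational(1, 2))), -1) = Pow(Add(-5265, Pow(Add(-396, 72), Rational(1, 2))), -1) = Pow(Add(-5265, Pow(-324, Rational(1, 2))), -1) = Pow(Add(-5265, Mul(18, I)), -1) = Mul(Rational(1, 27720549), Add(-5265, Mul(-18, I)))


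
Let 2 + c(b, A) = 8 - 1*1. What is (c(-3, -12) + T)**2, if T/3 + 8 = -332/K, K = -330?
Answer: 772641/3025 ≈ 255.42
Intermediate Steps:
c(b, A) = 5 (c(b, A) = -2 + (8 - 1*1) = -2 + (8 - 1) = -2 + 7 = 5)
T = -1154/55 (T = -24 + 3*(-332/(-330)) = -24 + 3*(-332*(-1/330)) = -24 + 3*(166/165) = -24 + 166/55 = -1154/55 ≈ -20.982)
(c(-3, -12) + T)**2 = (5 - 1154/55)**2 = (-879/55)**2 = 772641/3025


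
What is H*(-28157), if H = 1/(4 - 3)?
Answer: -28157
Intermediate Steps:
H = 1 (H = 1/1 = 1)
H*(-28157) = 1*(-28157) = -28157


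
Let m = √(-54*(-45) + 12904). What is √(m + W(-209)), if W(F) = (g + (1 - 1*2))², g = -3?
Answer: √(16 + √15334) ≈ 11.825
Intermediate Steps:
m = √15334 (m = √(2430 + 12904) = √15334 ≈ 123.83)
W(F) = 16 (W(F) = (-3 + (1 - 1*2))² = (-3 + (1 - 2))² = (-3 - 1)² = (-4)² = 16)
√(m + W(-209)) = √(√15334 + 16) = √(16 + √15334)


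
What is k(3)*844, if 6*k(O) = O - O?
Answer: 0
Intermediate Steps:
k(O) = 0 (k(O) = (O - O)/6 = (1/6)*0 = 0)
k(3)*844 = 0*844 = 0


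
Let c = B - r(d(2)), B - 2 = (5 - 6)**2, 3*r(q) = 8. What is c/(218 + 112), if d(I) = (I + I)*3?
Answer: 1/990 ≈ 0.0010101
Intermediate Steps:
d(I) = 6*I (d(I) = (2*I)*3 = 6*I)
r(q) = 8/3 (r(q) = (1/3)*8 = 8/3)
B = 3 (B = 2 + (5 - 6)**2 = 2 + (-1)**2 = 2 + 1 = 3)
c = 1/3 (c = 3 - 1*8/3 = 3 - 8/3 = 1/3 ≈ 0.33333)
c/(218 + 112) = 1/(3*(218 + 112)) = (1/3)/330 = (1/3)*(1/330) = 1/990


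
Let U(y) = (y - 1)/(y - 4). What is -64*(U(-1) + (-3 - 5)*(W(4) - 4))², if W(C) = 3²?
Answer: -2509056/25 ≈ -1.0036e+5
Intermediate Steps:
W(C) = 9
U(y) = (-1 + y)/(-4 + y)
-64*(U(-1) + (-3 - 5)*(W(4) - 4))² = -64*((-1 - 1)/(-4 - 1) + (-3 - 5)*(9 - 4))² = -64*(-2/(-5) - 8*5)² = -64*(-⅕*(-2) - 40)² = -64*(⅖ - 40)² = -64*(-198/5)² = -64*39204/25 = -2509056/25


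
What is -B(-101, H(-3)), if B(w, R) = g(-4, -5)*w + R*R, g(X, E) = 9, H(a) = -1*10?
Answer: 809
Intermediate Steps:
H(a) = -10
B(w, R) = R² + 9*w (B(w, R) = 9*w + R*R = 9*w + R² = R² + 9*w)
-B(-101, H(-3)) = -((-10)² + 9*(-101)) = -(100 - 909) = -1*(-809) = 809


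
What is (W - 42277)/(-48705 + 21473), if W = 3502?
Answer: 38775/27232 ≈ 1.4239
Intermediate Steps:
(W - 42277)/(-48705 + 21473) = (3502 - 42277)/(-48705 + 21473) = -38775/(-27232) = -38775*(-1/27232) = 38775/27232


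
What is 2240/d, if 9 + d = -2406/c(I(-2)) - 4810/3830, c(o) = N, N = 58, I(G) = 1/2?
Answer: -24879680/574661 ≈ -43.295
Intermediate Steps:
I(G) = 1/2
c(o) = 58
d = -574661/11107 (d = -9 + (-2406/58 - 4810/3830) = -9 + (-2406*1/58 - 4810*1/3830) = -9 + (-1203/29 - 481/383) = -9 - 474698/11107 = -574661/11107 ≈ -51.739)
2240/d = 2240/(-574661/11107) = 2240*(-11107/574661) = -24879680/574661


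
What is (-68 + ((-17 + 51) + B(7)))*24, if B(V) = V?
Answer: -648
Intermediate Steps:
(-68 + ((-17 + 51) + B(7)))*24 = (-68 + ((-17 + 51) + 7))*24 = (-68 + (34 + 7))*24 = (-68 + 41)*24 = -27*24 = -648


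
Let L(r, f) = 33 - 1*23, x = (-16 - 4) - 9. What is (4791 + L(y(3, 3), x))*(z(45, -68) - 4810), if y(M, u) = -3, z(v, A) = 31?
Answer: -22943979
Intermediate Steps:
x = -29 (x = -20 - 9 = -29)
L(r, f) = 10 (L(r, f) = 33 - 23 = 10)
(4791 + L(y(3, 3), x))*(z(45, -68) - 4810) = (4791 + 10)*(31 - 4810) = 4801*(-4779) = -22943979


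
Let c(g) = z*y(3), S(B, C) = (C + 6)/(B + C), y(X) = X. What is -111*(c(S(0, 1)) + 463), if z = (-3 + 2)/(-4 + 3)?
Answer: -51726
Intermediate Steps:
z = 1 (z = -1/(-1) = -1*(-1) = 1)
S(B, C) = (6 + C)/(B + C)
c(g) = 3 (c(g) = 1*3 = 3)
-111*(c(S(0, 1)) + 463) = -111*(3 + 463) = -111*466 = -51726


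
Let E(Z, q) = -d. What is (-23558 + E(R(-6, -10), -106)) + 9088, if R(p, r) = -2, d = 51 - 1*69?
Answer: -14452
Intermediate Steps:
d = -18 (d = 51 - 69 = -18)
E(Z, q) = 18 (E(Z, q) = -1*(-18) = 18)
(-23558 + E(R(-6, -10), -106)) + 9088 = (-23558 + 18) + 9088 = -23540 + 9088 = -14452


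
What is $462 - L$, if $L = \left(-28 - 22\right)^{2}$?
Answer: $-2038$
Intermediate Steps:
$L = 2500$ ($L = \left(-50\right)^{2} = 2500$)
$462 - L = 462 - 2500 = -2038$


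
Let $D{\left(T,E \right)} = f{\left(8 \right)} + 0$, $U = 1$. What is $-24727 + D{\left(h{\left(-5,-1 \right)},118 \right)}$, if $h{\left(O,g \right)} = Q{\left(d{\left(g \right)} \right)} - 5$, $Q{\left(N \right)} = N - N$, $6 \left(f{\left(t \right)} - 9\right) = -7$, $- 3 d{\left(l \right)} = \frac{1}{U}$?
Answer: $- \frac{148315}{6} \approx -24719.0$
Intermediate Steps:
$d{\left(l \right)} = - \frac{1}{3}$ ($d{\left(l \right)} = - \frac{1}{3 \cdot 1} = \left(- \frac{1}{3}\right) 1 = - \frac{1}{3}$)
$f{\left(t \right)} = \frac{47}{6}$ ($f{\left(t \right)} = 9 + \frac{1}{6} \left(-7\right) = 9 - \frac{7}{6} = \frac{47}{6}$)
$Q{\left(N \right)} = 0$
$h{\left(O,g \right)} = -5$ ($h{\left(O,g \right)} = 0 - 5 = -5$)
$D{\left(T,E \right)} = \frac{47}{6}$ ($D{\left(T,E \right)} = \frac{47}{6} + 0 = \frac{47}{6}$)
$-24727 + D{\left(h{\left(-5,-1 \right)},118 \right)} = -24727 + \frac{47}{6} = - \frac{148315}{6}$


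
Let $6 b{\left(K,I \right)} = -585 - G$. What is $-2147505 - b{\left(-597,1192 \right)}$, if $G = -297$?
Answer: $-2147457$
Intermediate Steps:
$b{\left(K,I \right)} = -48$ ($b{\left(K,I \right)} = \frac{-585 - -297}{6} = \frac{-585 + 297}{6} = \frac{1}{6} \left(-288\right) = -48$)
$-2147505 - b{\left(-597,1192 \right)} = -2147505 - -48 = -2147505 + 48 = -2147457$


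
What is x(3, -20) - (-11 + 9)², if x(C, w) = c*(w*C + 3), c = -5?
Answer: 281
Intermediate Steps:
x(C, w) = -15 - 5*C*w (x(C, w) = -5*(w*C + 3) = -5*(C*w + 3) = -5*(3 + C*w) = -15 - 5*C*w)
x(3, -20) - (-11 + 9)² = (-15 - 5*3*(-20)) - (-11 + 9)² = (-15 + 300) - 1*(-2)² = 285 - 1*4 = 285 - 4 = 281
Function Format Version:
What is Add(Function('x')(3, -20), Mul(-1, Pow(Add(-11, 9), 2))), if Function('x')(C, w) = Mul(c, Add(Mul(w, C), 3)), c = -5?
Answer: 281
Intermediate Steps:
Function('x')(C, w) = Add(-15, Mul(-5, C, w)) (Function('x')(C, w) = Mul(-5, Add(Mul(w, C), 3)) = Mul(-5, Add(Mul(C, w), 3)) = Mul(-5, Add(3, Mul(C, w))) = Add(-15, Mul(-5, C, w)))
Add(Function('x')(3, -20), Mul(-1, Pow(Add(-11, 9), 2))) = Add(Add(-15, Mul(-5, 3, -20)), Mul(-1, Pow(Add(-11, 9), 2))) = Add(Add(-15, 300), Mul(-1, Pow(-2, 2))) = Add(285, Mul(-1, 4)) = Add(285, -4) = 281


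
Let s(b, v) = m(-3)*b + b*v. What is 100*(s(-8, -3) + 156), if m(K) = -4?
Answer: 21200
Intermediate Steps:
s(b, v) = -4*b + b*v
100*(s(-8, -3) + 156) = 100*(-8*(-4 - 3) + 156) = 100*(-8*(-7) + 156) = 100*(56 + 156) = 100*212 = 21200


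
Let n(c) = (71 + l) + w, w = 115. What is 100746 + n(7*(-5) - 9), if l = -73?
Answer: 100859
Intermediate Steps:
n(c) = 113 (n(c) = (71 - 73) + 115 = -2 + 115 = 113)
100746 + n(7*(-5) - 9) = 100746 + 113 = 100859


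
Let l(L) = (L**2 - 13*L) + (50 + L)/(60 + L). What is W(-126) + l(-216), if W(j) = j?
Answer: 3848447/78 ≈ 49339.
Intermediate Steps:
l(L) = L**2 - 13*L + (50 + L)/(60 + L) (l(L) = (L**2 - 13*L) + (50 + L)/(60 + L) = L**2 - 13*L + (50 + L)/(60 + L))
W(-126) + l(-216) = -126 + (50 + (-216)**3 - 779*(-216) + 47*(-216)**2)/(60 - 216) = -126 + (50 - 10077696 + 168264 + 47*46656)/(-156) = -126 - (50 - 10077696 + 168264 + 2192832)/156 = -126 - 1/156*(-7716550) = -126 + 3858275/78 = 3848447/78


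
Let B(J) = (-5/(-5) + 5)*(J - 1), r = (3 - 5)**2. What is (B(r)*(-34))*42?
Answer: -25704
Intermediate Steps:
r = 4 (r = (-2)**2 = 4)
B(J) = -6 + 6*J (B(J) = (-5*(-1/5) + 5)*(-1 + J) = (1 + 5)*(-1 + J) = 6*(-1 + J) = -6 + 6*J)
(B(r)*(-34))*42 = ((-6 + 6*4)*(-34))*42 = ((-6 + 24)*(-34))*42 = (18*(-34))*42 = -612*42 = -25704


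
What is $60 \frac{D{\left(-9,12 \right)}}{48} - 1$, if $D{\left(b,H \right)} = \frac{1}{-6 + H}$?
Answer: $- \frac{19}{24} \approx -0.79167$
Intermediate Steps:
$60 \frac{D{\left(-9,12 \right)}}{48} - 1 = 60 \frac{1}{\left(-6 + 12\right) 48} - 1 = 60 \cdot \frac{1}{6} \cdot \frac{1}{48} - 1 = 60 \cdot \frac{1}{288} - 1 = \frac{5}{24} - 1 = - \frac{19}{24}$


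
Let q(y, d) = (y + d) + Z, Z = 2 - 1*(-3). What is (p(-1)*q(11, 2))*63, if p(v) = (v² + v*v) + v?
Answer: 1134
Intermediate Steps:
Z = 5 (Z = 2 + 3 = 5)
p(v) = v + 2*v² (p(v) = (v² + v²) + v = 2*v² + v = v + 2*v²)
q(y, d) = 5 + d + y (q(y, d) = (y + d) + 5 = (d + y) + 5 = 5 + d + y)
(p(-1)*q(11, 2))*63 = ((-(1 + 2*(-1)))*(5 + 2 + 11))*63 = (-(1 - 2)*18)*63 = (-1*(-1)*18)*63 = (1*18)*63 = 18*63 = 1134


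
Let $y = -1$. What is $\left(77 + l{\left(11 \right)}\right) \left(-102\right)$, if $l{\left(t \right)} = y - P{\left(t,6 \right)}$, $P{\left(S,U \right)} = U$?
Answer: $-7140$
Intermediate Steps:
$l{\left(t \right)} = -7$ ($l{\left(t \right)} = -1 - 6 = -7$)
$\left(77 + l{\left(11 \right)}\right) \left(-102\right) = \left(77 - 7\right) \left(-102\right) = 70 \left(-102\right) = -7140$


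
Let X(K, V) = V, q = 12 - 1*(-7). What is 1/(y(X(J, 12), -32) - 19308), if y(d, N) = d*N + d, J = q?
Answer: -1/19680 ≈ -5.0813e-5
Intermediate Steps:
q = 19 (q = 12 + 7 = 19)
J = 19
y(d, N) = d + N*d (y(d, N) = N*d + d = d + N*d)
1/(y(X(J, 12), -32) - 19308) = 1/(12*(1 - 32) - 19308) = 1/(12*(-31) - 19308) = 1/(-372 - 19308) = 1/(-19680) = -1/19680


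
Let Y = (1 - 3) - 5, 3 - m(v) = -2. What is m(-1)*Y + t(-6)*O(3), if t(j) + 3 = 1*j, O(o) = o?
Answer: -62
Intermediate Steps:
m(v) = 5 (m(v) = 3 - 1*(-2) = 3 + 2 = 5)
t(j) = -3 + j (t(j) = -3 + 1*j = -3 + j)
Y = -7 (Y = -2 - 5 = -7)
m(-1)*Y + t(-6)*O(3) = 5*(-7) + (-3 - 6)*3 = -35 - 9*3 = -35 - 27 = -62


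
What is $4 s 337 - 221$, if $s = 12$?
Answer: $15955$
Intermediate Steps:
$4 s 337 - 221 = 4 \cdot 12 \cdot 337 - 221 = 48 \cdot 337 - 221 = 16176 - 221 = 15955$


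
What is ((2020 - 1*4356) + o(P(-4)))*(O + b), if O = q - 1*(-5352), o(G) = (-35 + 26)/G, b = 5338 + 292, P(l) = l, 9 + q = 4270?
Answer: -142293405/4 ≈ -3.5573e+7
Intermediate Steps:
q = 4261 (q = -9 + 4270 = 4261)
b = 5630
o(G) = -9/G
O = 9613 (O = 4261 - 1*(-5352) = 4261 + 5352 = 9613)
((2020 - 1*4356) + o(P(-4)))*(O + b) = ((2020 - 1*4356) - 9/(-4))*(9613 + 5630) = ((2020 - 4356) - 9*(-¼))*15243 = (-2336 + 9/4)*15243 = -9335/4*15243 = -142293405/4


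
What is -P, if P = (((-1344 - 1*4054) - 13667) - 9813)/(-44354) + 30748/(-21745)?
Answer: 367922341/482238865 ≈ 0.76295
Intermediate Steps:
P = -367922341/482238865 (P = (((-1344 - 4054) - 13667) - 9813)*(-1/44354) + 30748*(-1/21745) = ((-5398 - 13667) - 9813)*(-1/44354) - 30748/21745 = (-19065 - 9813)*(-1/44354) - 30748/21745 = -28878*(-1/44354) - 30748/21745 = 14439/22177 - 30748/21745 = -367922341/482238865 ≈ -0.76295)
-P = -1*(-367922341/482238865) = 367922341/482238865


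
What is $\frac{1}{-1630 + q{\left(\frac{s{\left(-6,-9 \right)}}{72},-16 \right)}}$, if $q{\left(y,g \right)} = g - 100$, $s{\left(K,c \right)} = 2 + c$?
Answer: $- \frac{1}{1746} \approx -0.00057274$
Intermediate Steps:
$q{\left(y,g \right)} = -100 + g$
$\frac{1}{-1630 + q{\left(\frac{s{\left(-6,-9 \right)}}{72},-16 \right)}} = \frac{1}{-1630 - 116} = \frac{1}{-1746} = - \frac{1}{1746}$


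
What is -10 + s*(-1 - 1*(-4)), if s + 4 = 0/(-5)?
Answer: -22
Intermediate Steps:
s = -4 (s = -4 + 0/(-5) = -4 + 0*(-⅕) = -4 + 0 = -4)
-10 + s*(-1 - 1*(-4)) = -10 - 4*(-1 - 1*(-4)) = -10 - 4*(-1 + 4) = -10 - 4*3 = -10 - 12 = -22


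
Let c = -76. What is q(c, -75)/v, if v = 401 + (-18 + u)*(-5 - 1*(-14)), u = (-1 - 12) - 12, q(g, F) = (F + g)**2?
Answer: 22801/14 ≈ 1628.6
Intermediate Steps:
u = -25 (u = -13 - 12 = -25)
v = 14 (v = 401 + (-18 - 25)*(-5 - 1*(-14)) = 401 - 43*(-5 + 14) = 401 - 43*9 = 401 - 387 = 14)
q(c, -75)/v = (-75 - 76)**2/14 = (-151)**2*(1/14) = 22801*(1/14) = 22801/14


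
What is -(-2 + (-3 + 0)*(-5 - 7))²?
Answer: -1156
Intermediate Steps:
-(-2 + (-3 + 0)*(-5 - 7))² = -(-2 - 3*(-12))² = -(-2 + 36)² = -1*34² = -1*1156 = -1156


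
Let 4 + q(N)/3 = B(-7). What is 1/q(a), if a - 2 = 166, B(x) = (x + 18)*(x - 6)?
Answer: -1/441 ≈ -0.0022676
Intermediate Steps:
B(x) = (-6 + x)*(18 + x) (B(x) = (18 + x)*(-6 + x) = (-6 + x)*(18 + x))
a = 168 (a = 2 + 166 = 168)
q(N) = -441 (q(N) = -12 + 3*(-108 + (-7)**2 + 12*(-7)) = -12 + 3*(-108 + 49 - 84) = -12 + 3*(-143) = -12 - 429 = -441)
1/q(a) = 1/(-441) = -1/441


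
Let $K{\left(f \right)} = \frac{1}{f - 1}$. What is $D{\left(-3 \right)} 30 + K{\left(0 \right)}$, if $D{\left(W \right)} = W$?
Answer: $-91$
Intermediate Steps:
$K{\left(f \right)} = \frac{1}{-1 + f}$
$D{\left(-3 \right)} 30 + K{\left(0 \right)} = \left(-3\right) 30 + \frac{1}{-1 + 0} = -90 + \frac{1}{-1} = -90 - 1 = -91$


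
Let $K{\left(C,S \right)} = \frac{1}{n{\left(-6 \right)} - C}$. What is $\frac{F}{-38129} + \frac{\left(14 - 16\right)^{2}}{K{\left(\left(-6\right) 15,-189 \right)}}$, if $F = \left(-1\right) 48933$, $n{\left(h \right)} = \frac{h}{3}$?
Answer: $\frac{13470341}{38129} \approx 353.28$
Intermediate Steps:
$n{\left(h \right)} = \frac{h}{3}$ ($n{\left(h \right)} = h \frac{1}{3} = \frac{h}{3}$)
$F = -48933$
$K{\left(C,S \right)} = \frac{1}{-2 - C}$ ($K{\left(C,S \right)} = \frac{1}{\frac{1}{3} \left(-6\right) - C} = \frac{1}{-2 - C}$)
$\frac{F}{-38129} + \frac{\left(14 - 16\right)^{2}}{K{\left(\left(-6\right) 15,-189 \right)}} = - \frac{48933}{-38129} + \frac{\left(14 - 16\right)^{2}}{\left(-1\right) \frac{1}{2 - 90}} = \left(-48933\right) \left(- \frac{1}{38129}\right) + \frac{\left(-2\right)^{2}}{\left(-1\right) \frac{1}{2 - 90}} = \frac{48933}{38129} + \frac{4}{\left(-1\right) \frac{1}{-88}} = \frac{48933}{38129} + \frac{4}{\left(-1\right) \left(- \frac{1}{88}\right)} = \frac{48933}{38129} + 4 \frac{1}{\frac{1}{88}} = \frac{48933}{38129} + 4 \cdot 88 = \frac{48933}{38129} + 352 = \frac{13470341}{38129}$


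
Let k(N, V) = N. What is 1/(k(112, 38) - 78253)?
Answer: -1/78141 ≈ -1.2797e-5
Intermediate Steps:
1/(k(112, 38) - 78253) = 1/(112 - 78253) = 1/(-78141) = -1/78141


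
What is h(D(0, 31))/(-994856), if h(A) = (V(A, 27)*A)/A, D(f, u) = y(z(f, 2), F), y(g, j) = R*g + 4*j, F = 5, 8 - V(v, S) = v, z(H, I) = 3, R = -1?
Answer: 9/994856 ≈ 9.0465e-6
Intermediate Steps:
V(v, S) = 8 - v
y(g, j) = -g + 4*j
D(f, u) = 17 (D(f, u) = -1*3 + 4*5 = -3 + 20 = 17)
h(A) = 8 - A (h(A) = ((8 - A)*A)/A = (A*(8 - A))/A = 8 - A)
h(D(0, 31))/(-994856) = (8 - 1*17)/(-994856) = (8 - 17)*(-1/994856) = -9*(-1/994856) = 9/994856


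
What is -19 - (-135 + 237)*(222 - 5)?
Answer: -22153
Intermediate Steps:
-19 - (-135 + 237)*(222 - 5) = -19 - 102*217 = -19 - 1*22134 = -19 - 22134 = -22153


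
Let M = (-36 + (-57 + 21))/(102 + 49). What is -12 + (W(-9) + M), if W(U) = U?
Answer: -3243/151 ≈ -21.477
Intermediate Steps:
M = -72/151 (M = (-36 - 36)/151 = -72*1/151 = -72/151 ≈ -0.47682)
-12 + (W(-9) + M) = -12 + (-9 - 72/151) = -12 - 1431/151 = -3243/151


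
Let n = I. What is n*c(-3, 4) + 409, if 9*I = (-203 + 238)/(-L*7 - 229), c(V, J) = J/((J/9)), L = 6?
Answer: 110804/271 ≈ 408.87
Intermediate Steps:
c(V, J) = 9 (c(V, J) = J/((J*(1/9))) = J/((J/9)) = J*(9/J) = 9)
I = -35/2439 (I = ((-203 + 238)/(-1*6*7 - 229))/9 = (35/(-6*7 - 229))/9 = (35/(-42 - 229))/9 = (35/(-271))/9 = (35*(-1/271))/9 = (1/9)*(-35/271) = -35/2439 ≈ -0.014350)
n = -35/2439 ≈ -0.014350
n*c(-3, 4) + 409 = -35/2439*9 + 409 = -35/271 + 409 = 110804/271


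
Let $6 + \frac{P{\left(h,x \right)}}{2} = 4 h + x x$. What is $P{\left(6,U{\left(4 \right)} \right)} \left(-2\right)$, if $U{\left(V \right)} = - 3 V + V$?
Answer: $-328$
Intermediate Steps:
$U{\left(V \right)} = - 2 V$
$P{\left(h,x \right)} = -12 + 2 x^{2} + 8 h$ ($P{\left(h,x \right)} = -12 + 2 \left(4 h + x x\right) = -12 + 2 \left(4 h + x^{2}\right) = -12 + 2 \left(x^{2} + 4 h\right) = -12 + \left(2 x^{2} + 8 h\right) = -12 + 2 x^{2} + 8 h$)
$P{\left(6,U{\left(4 \right)} \right)} \left(-2\right) = \left(-12 + 2 \left(\left(-2\right) 4\right)^{2} + 8 \cdot 6\right) \left(-2\right) = \left(-12 + 2 \left(-8\right)^{2} + 48\right) \left(-2\right) = \left(-12 + 2 \cdot 64 + 48\right) \left(-2\right) = \left(-12 + 128 + 48\right) \left(-2\right) = 164 \left(-2\right) = -328$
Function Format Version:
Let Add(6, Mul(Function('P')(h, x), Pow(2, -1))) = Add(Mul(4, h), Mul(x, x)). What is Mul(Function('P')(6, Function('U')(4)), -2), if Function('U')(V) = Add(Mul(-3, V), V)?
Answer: -328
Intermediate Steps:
Function('U')(V) = Mul(-2, V)
Function('P')(h, x) = Add(-12, Mul(2, Pow(x, 2)), Mul(8, h)) (Function('P')(h, x) = Add(-12, Mul(2, Add(Mul(4, h), Mul(x, x)))) = Add(-12, Mul(2, Add(Mul(4, h), Pow(x, 2)))) = Add(-12, Mul(2, Add(Pow(x, 2), Mul(4, h)))) = Add(-12, Add(Mul(2, Pow(x, 2)), Mul(8, h))) = Add(-12, Mul(2, Pow(x, 2)), Mul(8, h)))
Mul(Function('P')(6, Function('U')(4)), -2) = Mul(Add(-12, Mul(2, Pow(Mul(-2, 4), 2)), Mul(8, 6)), -2) = Mul(Add(-12, Mul(2, Pow(-8, 2)), 48), -2) = Mul(Add(-12, Mul(2, 64), 48), -2) = Mul(Add(-12, 128, 48), -2) = Mul(164, -2) = -328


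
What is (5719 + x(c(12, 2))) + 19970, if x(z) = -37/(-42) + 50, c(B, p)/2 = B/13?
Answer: 1081075/42 ≈ 25740.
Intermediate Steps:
c(B, p) = 2*B/13 (c(B, p) = 2*(B/13) = 2*B/13)
x(z) = 2137/42 (x(z) = -37*(-1/42) + 50 = 37/42 + 50 = 2137/42)
(5719 + x(c(12, 2))) + 19970 = (5719 + 2137/42) + 19970 = 242335/42 + 19970 = 1081075/42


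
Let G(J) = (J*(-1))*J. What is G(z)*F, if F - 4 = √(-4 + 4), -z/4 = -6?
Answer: -2304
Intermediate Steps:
z = 24 (z = -4*(-6) = 24)
F = 4 (F = 4 + √(-4 + 4) = 4 + √0 = 4 + 0 = 4)
G(J) = -J² (G(J) = (-J)*J = -J²)
G(z)*F = -1*24²*4 = -1*576*4 = -576*4 = -2304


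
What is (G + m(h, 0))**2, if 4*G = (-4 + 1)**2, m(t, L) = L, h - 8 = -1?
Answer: 81/16 ≈ 5.0625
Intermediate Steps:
h = 7 (h = 8 - 1 = 7)
G = 9/4 (G = (-4 + 1)**2/4 = (1/4)*(-3)**2 = (1/4)*9 = 9/4 ≈ 2.2500)
(G + m(h, 0))**2 = (9/4 + 0)**2 = (9/4)**2 = 81/16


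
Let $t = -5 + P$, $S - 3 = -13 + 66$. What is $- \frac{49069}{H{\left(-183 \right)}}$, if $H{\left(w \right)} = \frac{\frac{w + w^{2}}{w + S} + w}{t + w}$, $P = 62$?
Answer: $- \frac{87244682}{6283} \approx -13886.0$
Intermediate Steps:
$S = 56$ ($S = 3 + \left(-13 + 66\right) = 3 + 53 = 56$)
$t = 57$ ($t = -5 + 62 = 57$)
$H{\left(w \right)} = \frac{w + \frac{w + w^{2}}{56 + w}}{57 + w}$ ($H{\left(w \right)} = \frac{\frac{w + w^{2}}{w + 56} + w}{57 + w} = \frac{\frac{w + w^{2}}{56 + w} + w}{57 + w} = \frac{w + \frac{w + w^{2}}{56 + w}}{57 + w}$)
$- \frac{49069}{H{\left(-183 \right)}} = - \frac{49069}{\left(-183\right) \frac{1}{3192 + \left(-183\right)^{2} + 113 \left(-183\right)} \left(57 + 2 \left(-183\right)\right)} = - \frac{49069}{\left(-183\right) \frac{1}{3192 + 33489 - 20679} \left(57 - 366\right)} = - \frac{49069}{\left(-183\right) \frac{1}{16002} \left(-309\right)} = - \frac{49069}{\frac{6283}{1778}} = \left(-49069\right) \frac{1778}{6283} = - \frac{87244682}{6283}$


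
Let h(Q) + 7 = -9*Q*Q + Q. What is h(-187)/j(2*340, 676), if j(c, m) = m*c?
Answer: -62983/91936 ≈ -0.68507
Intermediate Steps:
j(c, m) = c*m
h(Q) = -7 + Q - 9*Q² (h(Q) = -7 + (-9*Q*Q + Q) = -7 + (-9*Q² + Q) = -7 + (Q - 9*Q²) = -7 + Q - 9*Q²)
h(-187)/j(2*340, 676) = (-7 - 187 - 9*(-187)²)/(((2*340)*676)) = (-7 - 187 - 9*34969)/((680*676)) = (-7 - 187 - 314721)/459680 = -314915*1/459680 = -62983/91936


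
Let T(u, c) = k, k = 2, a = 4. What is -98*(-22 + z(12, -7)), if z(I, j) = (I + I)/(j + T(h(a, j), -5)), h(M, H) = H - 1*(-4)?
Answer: 13132/5 ≈ 2626.4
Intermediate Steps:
h(M, H) = 4 + H (h(M, H) = H + 4 = 4 + H)
T(u, c) = 2
z(I, j) = 2*I/(2 + j) (z(I, j) = (I + I)/(j + 2) = (2*I)/(2 + j) = 2*I/(2 + j))
-98*(-22 + z(12, -7)) = -98*(-22 + 2*12/(2 - 7)) = -98*(-22 + 2*12/(-5)) = -98*(-22 + 2*12*(-⅕)) = -98*(-22 - 24/5) = -98*(-134/5) = 13132/5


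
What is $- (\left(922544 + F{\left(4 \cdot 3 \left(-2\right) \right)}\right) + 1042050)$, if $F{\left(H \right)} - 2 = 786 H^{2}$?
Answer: $-2417332$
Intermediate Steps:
$F{\left(H \right)} = 2 + 786 H^{2}$
$- (\left(922544 + F{\left(4 \cdot 3 \left(-2\right) \right)}\right) + 1042050) = - (\left(922544 + \left(2 + 786 \left(4 \cdot 3 \left(-2\right)\right)^{2}\right)\right) + 1042050) = - (\left(922544 + \left(2 + 786 \left(12 \left(-2\right)\right)^{2}\right)\right) + 1042050) = - (\left(922544 + \left(2 + 786 \left(-24\right)^{2}\right)\right) + 1042050) = - (\left(922544 + \left(2 + 786 \cdot 576\right)\right) + 1042050) = - (\left(922544 + \left(2 + 452736\right)\right) + 1042050) = - (\left(922544 + 452738\right) + 1042050) = - (1375282 + 1042050) = \left(-1\right) 2417332 = -2417332$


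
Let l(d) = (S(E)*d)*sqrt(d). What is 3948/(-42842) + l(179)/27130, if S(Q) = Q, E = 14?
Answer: -1974/21421 + 1253*sqrt(179)/13565 ≈ 1.1437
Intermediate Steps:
l(d) = 14*d**(3/2) (l(d) = (14*d)*sqrt(d) = 14*d**(3/2))
3948/(-42842) + l(179)/27130 = 3948/(-42842) + (14*179**(3/2))/27130 = 3948*(-1/42842) + (14*(179*sqrt(179)))*(1/27130) = -1974/21421 + (2506*sqrt(179))*(1/27130) = -1974/21421 + 1253*sqrt(179)/13565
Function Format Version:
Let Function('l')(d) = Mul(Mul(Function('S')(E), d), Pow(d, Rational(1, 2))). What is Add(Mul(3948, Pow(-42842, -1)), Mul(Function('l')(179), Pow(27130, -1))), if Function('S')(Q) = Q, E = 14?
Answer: Add(Rational(-1974, 21421), Mul(Rational(1253, 13565), Pow(179, Rational(1, 2)))) ≈ 1.1437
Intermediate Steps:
Function('l')(d) = Mul(14, Pow(d, Rational(3, 2))) (Function('l')(d) = Mul(Mul(14, d), Pow(d, Rational(1, 2))) = Mul(14, Pow(d, Rational(3, 2))))
Add(Mul(3948, Pow(-42842, -1)), Mul(Function('l')(179), Pow(27130, -1))) = Add(Mul(3948, Pow(-42842, -1)), Mul(Mul(14, Pow(179, Rational(3, 2))), Pow(27130, -1))) = Add(Mul(3948, Rational(-1, 42842)), Mul(Mul(14, Mul(179, Pow(179, Rational(1, 2)))), Rational(1, 27130))) = Add(Rational(-1974, 21421), Mul(Mul(2506, Pow(179, Rational(1, 2))), Rational(1, 27130))) = Add(Rational(-1974, 21421), Mul(Rational(1253, 13565), Pow(179, Rational(1, 2))))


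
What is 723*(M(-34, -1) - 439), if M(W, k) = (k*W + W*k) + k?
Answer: -268956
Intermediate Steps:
M(W, k) = k + 2*W*k (M(W, k) = (W*k + W*k) + k = 2*W*k + k = k + 2*W*k)
723*(M(-34, -1) - 439) = 723*(-(1 + 2*(-34)) - 439) = 723*(-(1 - 68) - 439) = 723*(-1*(-67) - 439) = 723*(67 - 439) = 723*(-372) = -268956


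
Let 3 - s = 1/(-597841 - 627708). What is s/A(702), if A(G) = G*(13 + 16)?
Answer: 1838324/12474863271 ≈ 0.00014736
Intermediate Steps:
s = 3676648/1225549 (s = 3 - 1/(-597841 - 627708) = 3 - 1/(-1225549) = 3 - 1*(-1/1225549) = 3 + 1/1225549 = 3676648/1225549 ≈ 3.0000)
A(G) = 29*G (A(G) = G*29 = 29*G)
s/A(702) = 3676648/(1225549*((29*702))) = (3676648/1225549)/20358 = (3676648/1225549)*(1/20358) = 1838324/12474863271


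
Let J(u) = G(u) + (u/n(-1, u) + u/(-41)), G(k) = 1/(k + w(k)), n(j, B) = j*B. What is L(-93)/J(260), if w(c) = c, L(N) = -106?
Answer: 2259920/156479 ≈ 14.442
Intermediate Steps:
n(j, B) = B*j
G(k) = 1/(2*k) (G(k) = 1/(k + k) = 1/(2*k))
J(u) = -1 + 1/(2*u) - u/41 (J(u) = 1/(2*u) + (u/((u*(-1))) + u/(-41)) = 1/(2*u) + (u/((-u)) + u*(-1/41)) = 1/(2*u) + (u*(-1/u) - u/41) = 1/(2*u) + (-1 - u/41) = -1 + 1/(2*u) - u/41)
L(-93)/J(260) = -106/(-1 + (1/2)/260 - 1/41*260) = -106/(-1 + (1/2)*(1/260) - 260/41) = -106/(-1 + 1/520 - 260/41) = -106/(-156479/21320) = -106*(-21320/156479) = 2259920/156479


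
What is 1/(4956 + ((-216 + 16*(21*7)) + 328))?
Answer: 1/7420 ≈ 0.00013477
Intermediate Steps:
1/(4956 + ((-216 + 16*(21*7)) + 328)) = 1/(4956 + ((-216 + 16*147) + 328)) = 1/(4956 + ((-216 + 2352) + 328)) = 1/(4956 + (2136 + 328)) = 1/(4956 + 2464) = 1/7420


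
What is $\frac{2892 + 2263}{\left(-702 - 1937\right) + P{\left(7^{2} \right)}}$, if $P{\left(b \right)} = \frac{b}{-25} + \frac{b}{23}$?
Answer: $- \frac{2964125}{1517327} \approx -1.9535$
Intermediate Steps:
$P{\left(b \right)} = \frac{2 b}{575}$ ($P{\left(b \right)} = b \left(- \frac{1}{25}\right) + b \frac{1}{23} = - \frac{b}{25} + \frac{b}{23} = \frac{2 b}{575}$)
$\frac{2892 + 2263}{\left(-702 - 1937\right) + P{\left(7^{2} \right)}} = \frac{2892 + 2263}{\left(-702 - 1937\right) + \frac{2 \cdot 7^{2}}{575}} = \frac{5155}{-2639 + \frac{2}{575} \cdot 49} = \frac{5155}{-2639 + \frac{98}{575}} = \frac{5155}{- \frac{1517327}{575}} = 5155 \left(- \frac{575}{1517327}\right) = - \frac{2964125}{1517327}$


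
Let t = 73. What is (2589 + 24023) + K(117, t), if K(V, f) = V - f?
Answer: 26656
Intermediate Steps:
(2589 + 24023) + K(117, t) = (2589 + 24023) + (117 - 1*73) = 26612 + (117 - 73) = 26612 + 44 = 26656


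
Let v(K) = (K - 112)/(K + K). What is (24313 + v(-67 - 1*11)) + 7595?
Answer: 2488919/78 ≈ 31909.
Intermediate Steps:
v(K) = (-112 + K)/(2*K) (v(K) = (-112 + K)/((2*K)) = (-112 + K)*(1/(2*K)) = (-112 + K)/(2*K))
(24313 + v(-67 - 1*11)) + 7595 = (24313 + (-112 + (-67 - 1*11))/(2*(-67 - 1*11))) + 7595 = (24313 + (-112 + (-67 - 11))/(2*(-67 - 11))) + 7595 = (24313 + (½)*(-112 - 78)/(-78)) + 7595 = (24313 + (½)*(-1/78)*(-190)) + 7595 = (24313 + 95/78) + 7595 = 1896509/78 + 7595 = 2488919/78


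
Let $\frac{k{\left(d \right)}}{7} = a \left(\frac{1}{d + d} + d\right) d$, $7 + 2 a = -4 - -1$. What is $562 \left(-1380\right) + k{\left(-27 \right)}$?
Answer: $- \frac{1602185}{2} \approx -8.0109 \cdot 10^{5}$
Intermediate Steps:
$a = -5$ ($a = - \frac{7}{2} + \frac{-4 - -1}{2} = - \frac{7}{2} + \frac{-4 + 1}{2} = - \frac{7}{2} + \frac{1}{2} \left(-3\right) = - \frac{7}{2} - \frac{3}{2} = -5$)
$k{\left(d \right)} = - 35 d \left(d + \frac{1}{2 d}\right)$ ($k{\left(d \right)} = 7 \left(- 5 \left(\frac{1}{d + d} + d\right) d\right) = 7 \left(- 5 \left(\frac{1}{2 d} + d\right) d\right) = 7 \left(- 5 \left(d + \frac{1}{2 d}\right) d\right) = 7 \left(- 5 d \left(d + \frac{1}{2 d}\right)\right) = - 35 d \left(d + \frac{1}{2 d}\right)$)
$562 \left(-1380\right) + k{\left(-27 \right)} = 562 \left(-1380\right) - \left(\frac{35}{2} + 35 \left(-27\right)^{2}\right) = -775560 - \frac{51065}{2} = - \frac{1602185}{2}$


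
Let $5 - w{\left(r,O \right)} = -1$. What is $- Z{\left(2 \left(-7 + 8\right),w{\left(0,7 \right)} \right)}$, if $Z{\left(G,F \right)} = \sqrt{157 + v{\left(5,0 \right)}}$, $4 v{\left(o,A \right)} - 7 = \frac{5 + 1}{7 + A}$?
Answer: $- \frac{\sqrt{31157}}{14} \approx -12.608$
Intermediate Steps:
$w{\left(r,O \right)} = 6$ ($w{\left(r,O \right)} = 5 - -1 = 5 + 1 = 6$)
$v{\left(o,A \right)} = \frac{7}{4} + \frac{3}{2 \left(7 + A\right)}$ ($v{\left(o,A \right)} = \frac{7}{4} + \frac{\left(5 + 1\right) \frac{1}{7 + A}}{4} = \frac{7}{4} + \frac{6 \frac{1}{7 + A}}{4} = \frac{7}{4} + \frac{3}{2 \left(7 + A\right)}$)
$Z{\left(G,F \right)} = \frac{\sqrt{31157}}{14}$ ($Z{\left(G,F \right)} = \sqrt{157 + \frac{55 + 7 \cdot 0}{4 \left(7 + 0\right)}} = \sqrt{157 + \frac{55 + 0}{4 \cdot 7}} = \sqrt{157 + \frac{1}{4} \cdot \frac{1}{7} \cdot 55} = \sqrt{157 + \frac{55}{28}} = \sqrt{\frac{4451}{28}} = \frac{\sqrt{31157}}{14}$)
$- Z{\left(2 \left(-7 + 8\right),w{\left(0,7 \right)} \right)} = - \frac{\sqrt{31157}}{14}$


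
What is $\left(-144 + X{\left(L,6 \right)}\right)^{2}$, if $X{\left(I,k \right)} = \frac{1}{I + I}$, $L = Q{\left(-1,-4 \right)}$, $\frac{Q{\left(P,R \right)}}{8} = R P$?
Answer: $\frac{84916225}{4096} \approx 20732.0$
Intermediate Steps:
$Q{\left(P,R \right)} = 8 P R$ ($Q{\left(P,R \right)} = 8 R P = 8 P R$)
$L = 32$ ($L = 8 \left(-1\right) \left(-4\right) = 32$)
$X{\left(I,k \right)} = \frac{1}{2 I}$
$\left(-144 + X{\left(L,6 \right)}\right)^{2} = \left(-144 + \frac{1}{2 \cdot 32}\right)^{2} = \left(-144 + \frac{1}{2} \cdot \frac{1}{32}\right)^{2} = \left(-144 + \frac{1}{64}\right)^{2} = \left(- \frac{9215}{64}\right)^{2} = \frac{84916225}{4096}$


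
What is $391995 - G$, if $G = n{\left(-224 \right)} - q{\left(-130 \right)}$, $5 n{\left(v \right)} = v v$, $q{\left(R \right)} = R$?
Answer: $\frac{1909149}{5} \approx 3.8183 \cdot 10^{5}$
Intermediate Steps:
$n{\left(v \right)} = \frac{v^{2}}{5}$ ($n{\left(v \right)} = \frac{v v}{5} = \frac{v^{2}}{5}$)
$G = \frac{50826}{5}$ ($G = \frac{\left(-224\right)^{2}}{5} - -130 = \frac{1}{5} \cdot 50176 + 130 = \frac{50176}{5} + 130 = \frac{50826}{5} \approx 10165.0$)
$391995 - G = 391995 - \frac{50826}{5} = \frac{1909149}{5}$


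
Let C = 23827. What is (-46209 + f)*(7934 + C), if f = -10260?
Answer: -1793511909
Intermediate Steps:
(-46209 + f)*(7934 + C) = (-46209 - 10260)*(7934 + 23827) = -56469*31761 = -1793511909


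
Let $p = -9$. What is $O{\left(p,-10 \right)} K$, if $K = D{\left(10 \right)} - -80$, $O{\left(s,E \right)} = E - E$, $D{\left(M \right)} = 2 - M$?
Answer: $0$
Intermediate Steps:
$O{\left(s,E \right)} = 0$
$K = 72$ ($K = \left(2 - 10\right) - -80 = \left(2 - 10\right) + 80 = -8 + 80 = 72$)
$O{\left(p,-10 \right)} K = 0 \cdot 72 = 0$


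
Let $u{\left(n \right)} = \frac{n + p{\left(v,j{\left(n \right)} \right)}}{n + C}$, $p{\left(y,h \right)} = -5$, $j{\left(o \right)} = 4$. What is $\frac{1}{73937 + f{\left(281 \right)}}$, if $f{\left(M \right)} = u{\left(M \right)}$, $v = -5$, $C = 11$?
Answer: $\frac{73}{5397470} \approx 1.3525 \cdot 10^{-5}$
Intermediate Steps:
$u{\left(n \right)} = \frac{-5 + n}{11 + n}$ ($u{\left(n \right)} = \frac{n - 5}{n + 11} = \frac{-5 + n}{11 + n}$)
$f{\left(M \right)} = \frac{-5 + M}{11 + M}$
$\frac{1}{73937 + f{\left(281 \right)}} = \frac{1}{73937 + \frac{-5 + 281}{11 + 281}} = \frac{1}{73937 + \frac{1}{292} \cdot 276} = \frac{1}{73937 + \frac{69}{73}} = \frac{1}{\frac{5397470}{73}} = \frac{73}{5397470}$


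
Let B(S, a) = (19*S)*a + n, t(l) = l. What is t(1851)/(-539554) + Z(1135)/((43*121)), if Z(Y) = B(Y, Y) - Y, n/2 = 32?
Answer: 13205684588263/2807299462 ≈ 4704.1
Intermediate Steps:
n = 64 (n = 2*32 = 64)
B(S, a) = 64 + 19*S*a (B(S, a) = (19*S)*a + 64 = 19*S*a + 64 = 64 + 19*S*a)
Z(Y) = 64 - Y + 19*Y² (Z(Y) = (64 + 19*Y*Y) - Y = (64 + 19*Y²) - Y = 64 - Y + 19*Y²)
t(1851)/(-539554) + Z(1135)/((43*121)) = 1851/(-539554) + (64 - 1*1135 + 19*1135²)/((43*121)) = 1851*(-1/539554) + (64 - 1135 + 19*1288225)/5203 = -1851/539554 + (64 - 1135 + 24476275)*(1/5203) = -1851/539554 + 24475204*(1/5203) = -1851/539554 + 24475204/5203 = 13205684588263/2807299462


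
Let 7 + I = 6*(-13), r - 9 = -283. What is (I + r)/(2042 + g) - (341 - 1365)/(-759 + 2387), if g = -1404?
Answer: 1565/23606 ≈ 0.066297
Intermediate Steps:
r = -274 (r = 9 - 283 = -274)
I = -85 (I = -7 + 6*(-13) = -7 - 78 = -85)
(I + r)/(2042 + g) - (341 - 1365)/(-759 + 2387) = (-85 - 274)/(2042 - 1404) - (341 - 1365)/(-759 + 2387) = -359/638 - (-1024)/1628 = -359*1/638 - (-1024)/1628 = -359/638 - 1*(-256/407) = -359/638 + 256/407 = 1565/23606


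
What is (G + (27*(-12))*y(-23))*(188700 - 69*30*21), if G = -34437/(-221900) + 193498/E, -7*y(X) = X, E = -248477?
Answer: -852960545187652173/5513704630 ≈ -1.5470e+8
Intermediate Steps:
y(X) = -X/7
G = -34380403751/55137046300 (G = -34437/(-221900) + 193498/(-248477) = -34437*(-1/221900) + 193498*(-1/248477) = 34437/221900 - 193498/248477 = -34380403751/55137046300 ≈ -0.62354)
(G + (27*(-12))*y(-23))*(188700 - 69*30*21) = (-34380403751/55137046300 + (27*(-12))*(-⅐*(-23)))*(188700 - 69*30*21) = (-34380403751/55137046300 - 324*23/7)*(188700 - 2070*21) = (-34380403751/55137046300 - 7452/7)*(188700 - 43470) = -58731704550551/55137046300*145230 = -852960545187652173/5513704630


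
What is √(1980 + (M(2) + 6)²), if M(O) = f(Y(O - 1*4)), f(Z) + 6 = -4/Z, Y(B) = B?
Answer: 8*√31 ≈ 44.542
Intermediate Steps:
f(Z) = -6 - 4/Z
M(O) = -6 - 4/(-4 + O) (M(O) = -6 - 4/(O - 1*4) = -6 - 4/(O - 4) = -6 - 4/(-4 + O))
√(1980 + (M(2) + 6)²) = √(1980 + (2*(10 - 3*2)/(-4 + 2) + 6)²) = √(1980 + (2*(10 - 6)/(-2) + 6)²) = √(1980 + (2*(-½)*4 + 6)²) = √(1980 + (-4 + 6)²) = √(1980 + 2²) = √(1980 + 4) = √1984 = 8*√31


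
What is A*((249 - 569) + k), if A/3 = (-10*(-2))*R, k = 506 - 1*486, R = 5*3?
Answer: -270000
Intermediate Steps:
R = 15
k = 20 (k = 506 - 486 = 20)
A = 900 (A = 3*(-10*(-2)*15) = 3*(20*15) = 3*300 = 900)
A*((249 - 569) + k) = 900*((249 - 569) + 20) = 900*(-320 + 20) = 900*(-300) = -270000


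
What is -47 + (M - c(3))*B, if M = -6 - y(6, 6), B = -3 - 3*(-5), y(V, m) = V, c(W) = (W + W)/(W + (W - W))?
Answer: -215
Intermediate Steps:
c(W) = 2 (c(W) = (2*W)/(W + 0) = (2*W)/W = 2)
B = 12 (B = -3 + 15 = 12)
M = -12 (M = -6 - 1*6 = -6 - 6 = -12)
-47 + (M - c(3))*B = -47 + (-12 - 1*2)*12 = -47 + (-12 - 2)*12 = -47 - 14*12 = -47 - 168 = -215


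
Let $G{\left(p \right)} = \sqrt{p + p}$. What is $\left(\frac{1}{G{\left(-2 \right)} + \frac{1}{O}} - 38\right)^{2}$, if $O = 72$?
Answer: $\frac{620732492932}{430023169} + \frac{16338599424 i}{430023169} \approx 1443.5 + 37.995 i$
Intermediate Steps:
$G{\left(p \right)} = \sqrt{2} \sqrt{p}$ ($G{\left(p \right)} = \sqrt{2 p} = \sqrt{2} \sqrt{p}$)
$\left(\frac{1}{G{\left(-2 \right)} + \frac{1}{O}} - 38\right)^{2} = \left(\frac{1}{\sqrt{2} \sqrt{-2} + \frac{1}{72}} - 38\right)^{2} = \left(\frac{1}{\sqrt{2} i \sqrt{2} + \frac{1}{72}} - 38\right)^{2} = \left(\frac{1}{2 i + \frac{1}{72}} - 38\right)^{2} = \left(\frac{1}{\frac{1}{72} + 2 i} - 38\right)^{2} = \left(\frac{5184 \left(\frac{1}{72} - 2 i\right)}{20737} - 38\right)^{2} = \left(-38 + \frac{5184 \left(\frac{1}{72} - 2 i\right)}{20737}\right)^{2}$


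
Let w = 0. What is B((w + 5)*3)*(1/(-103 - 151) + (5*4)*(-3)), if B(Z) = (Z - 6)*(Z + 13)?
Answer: -1920366/127 ≈ -15121.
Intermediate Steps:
B(Z) = (-6 + Z)*(13 + Z)
B((w + 5)*3)*(1/(-103 - 151) + (5*4)*(-3)) = (-78 + ((0 + 5)*3)² + 7*((0 + 5)*3))*(1/(-103 - 151) + (5*4)*(-3)) = (-78 + (5*3)² + 7*(5*3))*(1/(-254) + 20*(-3)) = (-78 + 15² + 7*15)*(-1/254 - 60) = (-78 + 225 + 105)*(-15241/254) = 252*(-15241/254) = -1920366/127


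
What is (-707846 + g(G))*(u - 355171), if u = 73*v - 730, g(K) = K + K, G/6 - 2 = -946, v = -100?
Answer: 261204715974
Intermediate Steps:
G = -5664 (G = 12 + 6*(-946) = 12 - 5676 = -5664)
g(K) = 2*K
u = -8030 (u = 73*(-100) - 730 = -7300 - 730 = -8030)
(-707846 + g(G))*(u - 355171) = (-707846 + 2*(-5664))*(-8030 - 355171) = (-707846 - 11328)*(-363201) = -719174*(-363201) = 261204715974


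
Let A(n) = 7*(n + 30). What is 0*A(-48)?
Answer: 0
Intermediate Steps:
A(n) = 210 + 7*n (A(n) = 7*(30 + n) = 210 + 7*n)
0*A(-48) = 0*(210 + 7*(-48)) = 0*(210 - 336) = 0*(-126) = 0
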